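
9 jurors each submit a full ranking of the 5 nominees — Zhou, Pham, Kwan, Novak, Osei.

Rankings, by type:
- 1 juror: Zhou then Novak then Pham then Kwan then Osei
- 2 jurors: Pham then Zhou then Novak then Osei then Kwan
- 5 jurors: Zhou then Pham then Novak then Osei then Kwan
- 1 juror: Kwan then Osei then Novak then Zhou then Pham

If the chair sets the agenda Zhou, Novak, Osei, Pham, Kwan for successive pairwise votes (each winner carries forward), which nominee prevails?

Round 1: Zhou vs Novak — 8–1, Zhou advances.
Round 2: Zhou vs Osei — 8–1, Zhou advances.
Round 3: Zhou vs Pham — 7–2, Zhou advances.
Round 4: Zhou vs Kwan — 8–1, Zhou advances.
Zhou survives the agenda.

Zhou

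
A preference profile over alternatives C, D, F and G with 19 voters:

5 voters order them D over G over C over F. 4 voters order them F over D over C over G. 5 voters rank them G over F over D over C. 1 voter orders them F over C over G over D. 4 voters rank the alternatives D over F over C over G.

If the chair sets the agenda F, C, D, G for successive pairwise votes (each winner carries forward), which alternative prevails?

G

Round 1: F vs C — 14–5, F advances.
Round 2: F vs D — 10–9, F advances.
Round 3: F vs G — 9–10, G advances.
G survives the agenda.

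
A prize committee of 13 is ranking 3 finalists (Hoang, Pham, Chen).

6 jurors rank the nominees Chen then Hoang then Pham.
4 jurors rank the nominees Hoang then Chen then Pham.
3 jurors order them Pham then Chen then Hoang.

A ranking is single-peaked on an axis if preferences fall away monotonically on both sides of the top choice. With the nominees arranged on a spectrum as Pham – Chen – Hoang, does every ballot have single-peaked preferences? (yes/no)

Axis positions: Pham=1, Chen=2, Hoang=3.
Ballot type 1 (peak Chen at position 2): ranking walks positions 2-3-1, expanding outward from the peak — single-peaked.
Ballot type 2 (peak Hoang at position 3): ranking walks positions 3-2-1, expanding outward from the peak — single-peaked.
Ballot type 3 (peak Pham at position 1): ranking walks positions 1-2-3, expanding outward from the peak — single-peaked.
Every ranking is single-peaked on this axis.

yes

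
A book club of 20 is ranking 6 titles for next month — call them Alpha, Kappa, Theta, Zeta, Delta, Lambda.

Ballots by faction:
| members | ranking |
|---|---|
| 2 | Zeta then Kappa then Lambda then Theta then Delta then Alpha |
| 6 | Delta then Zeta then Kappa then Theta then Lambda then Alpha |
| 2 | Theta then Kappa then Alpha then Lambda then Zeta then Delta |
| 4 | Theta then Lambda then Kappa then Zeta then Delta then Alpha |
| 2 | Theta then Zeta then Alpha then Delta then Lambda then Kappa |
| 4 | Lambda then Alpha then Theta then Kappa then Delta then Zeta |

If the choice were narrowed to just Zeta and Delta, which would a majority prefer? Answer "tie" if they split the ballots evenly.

tie

Ballots ranking Zeta above Delta: 2 + 2 + 4 + 2 = 10.
Ballots ranking Delta above Zeta: 20 − 10 = 10.
10–10: the pair ties.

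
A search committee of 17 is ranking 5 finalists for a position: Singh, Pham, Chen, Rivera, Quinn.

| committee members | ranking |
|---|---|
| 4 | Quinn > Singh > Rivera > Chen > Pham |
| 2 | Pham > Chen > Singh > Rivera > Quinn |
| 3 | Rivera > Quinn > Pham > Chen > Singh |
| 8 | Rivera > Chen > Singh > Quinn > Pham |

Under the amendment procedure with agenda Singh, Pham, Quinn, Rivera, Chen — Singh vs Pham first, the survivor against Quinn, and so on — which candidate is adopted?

Rivera

Round 1: Singh vs Pham — 12–5, Singh advances.
Round 2: Singh vs Quinn — 10–7, Singh advances.
Round 3: Singh vs Rivera — 6–11, Rivera advances.
Round 4: Rivera vs Chen — 15–2, Rivera advances.
The agenda winner is Rivera.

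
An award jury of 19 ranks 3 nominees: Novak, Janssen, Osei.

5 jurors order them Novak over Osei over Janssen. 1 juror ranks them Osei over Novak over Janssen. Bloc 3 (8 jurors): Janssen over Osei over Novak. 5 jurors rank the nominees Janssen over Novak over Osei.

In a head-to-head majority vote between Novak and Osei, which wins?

Ballots ranking Novak above Osei: 5 + 5 = 10.
Ballots ranking Osei above Novak: 19 − 10 = 9.
Novak wins the head-to-head 10–9.

Novak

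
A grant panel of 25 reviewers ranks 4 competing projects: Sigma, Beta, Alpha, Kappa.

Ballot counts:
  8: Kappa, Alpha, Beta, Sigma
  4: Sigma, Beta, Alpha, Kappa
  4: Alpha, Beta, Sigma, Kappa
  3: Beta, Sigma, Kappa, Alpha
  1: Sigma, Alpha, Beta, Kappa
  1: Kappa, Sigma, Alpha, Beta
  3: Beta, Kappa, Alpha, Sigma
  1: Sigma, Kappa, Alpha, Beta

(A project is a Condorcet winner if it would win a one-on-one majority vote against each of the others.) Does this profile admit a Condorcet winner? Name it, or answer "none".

none

Pairwise majorities:
Sigma vs Beta: Beta, 18–7.
Sigma vs Alpha: Alpha wins 15–10.
Sigma vs Kappa: Sigma wins 13–12.
Beta vs Alpha: Alpha, 15–10.
Beta–Kappa: Beta 15–10.
Alpha vs Kappa: Kappa, 16–9.
No project is unbeaten: Sigma loses to Beta; Beta loses to Alpha; Alpha loses to Kappa; Kappa loses to Sigma. In particular Sigma > Kappa > Alpha > Sigma is a majority cycle — no Condorcet winner exists.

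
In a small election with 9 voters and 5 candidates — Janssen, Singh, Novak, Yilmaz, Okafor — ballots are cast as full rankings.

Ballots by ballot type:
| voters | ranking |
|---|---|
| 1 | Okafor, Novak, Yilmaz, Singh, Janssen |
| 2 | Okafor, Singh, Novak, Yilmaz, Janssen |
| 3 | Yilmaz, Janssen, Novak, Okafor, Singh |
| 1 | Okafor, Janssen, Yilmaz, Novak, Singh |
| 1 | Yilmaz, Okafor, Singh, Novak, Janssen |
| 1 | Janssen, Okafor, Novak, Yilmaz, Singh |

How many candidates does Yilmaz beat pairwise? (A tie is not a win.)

3

Yilmaz against each rival (9 voters):
Yilmaz vs Janssen: 1+2+3+1 = 7 for Yilmaz, 2 for Janssen — Yilmaz by 7–2.
Yilmaz vs Singh: Yilmaz, 7–2.
Yilmaz vs Novak: Yilmaz wins 5–4.
Yilmaz vs Okafor: Okafor wins 5–4.
Yilmaz beats Janssen, Singh, Novak; loses to Okafor — 3 pairwise wins.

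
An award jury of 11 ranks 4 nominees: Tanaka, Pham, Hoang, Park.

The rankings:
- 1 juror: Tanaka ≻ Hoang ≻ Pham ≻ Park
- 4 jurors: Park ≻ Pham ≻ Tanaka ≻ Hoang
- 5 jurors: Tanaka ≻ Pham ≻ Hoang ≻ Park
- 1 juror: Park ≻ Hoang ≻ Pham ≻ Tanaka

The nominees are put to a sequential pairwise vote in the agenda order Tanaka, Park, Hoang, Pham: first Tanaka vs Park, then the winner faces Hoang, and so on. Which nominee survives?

Tanaka

Round 1: Tanaka vs Park — 6–5, Tanaka advances.
Round 2: Tanaka vs Hoang — 10–1, Tanaka advances.
Round 3: Tanaka vs Pham — 6–5, Tanaka advances.
The agenda winner is Tanaka.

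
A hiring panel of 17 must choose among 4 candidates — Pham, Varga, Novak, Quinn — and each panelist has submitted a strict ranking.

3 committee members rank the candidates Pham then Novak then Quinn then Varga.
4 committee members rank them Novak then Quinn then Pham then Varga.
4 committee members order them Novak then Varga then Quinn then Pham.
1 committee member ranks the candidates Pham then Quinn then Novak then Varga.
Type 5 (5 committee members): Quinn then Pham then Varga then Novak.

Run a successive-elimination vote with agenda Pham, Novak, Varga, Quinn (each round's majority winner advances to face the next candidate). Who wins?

Quinn

Round 1: Pham vs Novak — 9–8, Pham advances.
Round 2: Pham vs Varga — 13–4, Pham advances.
Round 3: Pham vs Quinn — 4–13, Quinn advances.
Quinn survives the agenda.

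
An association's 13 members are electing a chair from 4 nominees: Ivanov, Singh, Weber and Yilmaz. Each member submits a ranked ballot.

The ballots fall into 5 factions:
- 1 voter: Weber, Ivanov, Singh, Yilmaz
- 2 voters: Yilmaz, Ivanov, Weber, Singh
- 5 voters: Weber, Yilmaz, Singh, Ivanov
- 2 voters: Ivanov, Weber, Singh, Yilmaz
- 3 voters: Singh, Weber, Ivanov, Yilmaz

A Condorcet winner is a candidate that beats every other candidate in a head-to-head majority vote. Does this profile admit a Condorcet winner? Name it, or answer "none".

Head-to-head results (13 voters):
Ivanov vs Singh: 1+2+2 = 5 for Ivanov, 8 for Singh — Singh by 8–5.
Ivanov vs Weber: Weber, 9–4.
Ivanov vs Yilmaz: Yilmaz wins 7–6.
Singh vs Weber: Weber, 10–3.
Singh vs Yilmaz: Yilmaz wins 7–6.
Weber vs Yilmaz: 1+5+2+3 = 11 for Weber, 2 for Yilmaz — Weber by 11–2.
Weber wins every pairwise contest, so Weber is the Condorcet winner.

Weber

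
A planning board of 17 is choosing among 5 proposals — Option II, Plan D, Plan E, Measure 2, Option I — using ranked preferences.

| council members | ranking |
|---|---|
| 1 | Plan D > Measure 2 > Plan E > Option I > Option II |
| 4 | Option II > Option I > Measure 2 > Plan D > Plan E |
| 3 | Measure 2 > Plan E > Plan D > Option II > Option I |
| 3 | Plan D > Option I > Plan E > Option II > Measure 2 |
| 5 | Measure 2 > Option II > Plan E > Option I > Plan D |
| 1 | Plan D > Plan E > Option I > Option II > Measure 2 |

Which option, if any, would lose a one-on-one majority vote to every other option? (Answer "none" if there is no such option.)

Pairwise majorities:
Option II vs Plan D: Option II wins 9–8.
Option II vs Plan E: Option II, 9–8.
Option II vs Measure 2: Measure 2 wins 9–8.
Option II–Option I: Option II 12–5.
Plan D vs Plan E: 1+4+3+1 = 9 for Plan D, 8 for Plan E — Plan D by 9–8.
Plan D vs Measure 2: 5 to 12, Measure 2.
Plan D vs Option I: Plan D is ranked higher on 1+3+3+1 = 8 ballots, Option I on 9. Option I wins 9–8.
Plan E vs Measure 2: 4 to 13, Measure 2.
Plan E vs Option I: Plan E is ranked higher on 1+3+5+1 = 10 ballots, Option I on 7. Plan E wins 10–7.
Measure 2–Option I: Measure 2 9–8.
Every option wins at least one matchup (Option II beats Plan D; Plan D beats Plan E; Plan E beats Option I; Measure 2 beats Option II; Option I beats Plan D), so there is no Condorcet loser.

none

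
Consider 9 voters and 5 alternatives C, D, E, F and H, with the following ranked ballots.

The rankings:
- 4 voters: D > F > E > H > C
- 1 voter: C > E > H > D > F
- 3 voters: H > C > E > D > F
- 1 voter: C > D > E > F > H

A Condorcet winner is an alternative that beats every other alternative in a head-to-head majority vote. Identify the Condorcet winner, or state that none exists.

Pairwise majorities:
C vs D: C, 5–4.
C vs E: C, 5–4.
C–F: C 5–4.
C vs H: H wins 7–2.
D vs E: D wins 5–4.
D vs F: D wins 9–0.
D vs H: D, 5–4.
E vs F: E, 5–4.
E vs H: E wins 6–3.
F vs H: F, 5–4.
Each alternative drops at least one matchup (C loses to H; D loses to C; E loses to C; F loses to C; H loses to D); the cycle C > D > H > C rules out a Condorcet winner.

none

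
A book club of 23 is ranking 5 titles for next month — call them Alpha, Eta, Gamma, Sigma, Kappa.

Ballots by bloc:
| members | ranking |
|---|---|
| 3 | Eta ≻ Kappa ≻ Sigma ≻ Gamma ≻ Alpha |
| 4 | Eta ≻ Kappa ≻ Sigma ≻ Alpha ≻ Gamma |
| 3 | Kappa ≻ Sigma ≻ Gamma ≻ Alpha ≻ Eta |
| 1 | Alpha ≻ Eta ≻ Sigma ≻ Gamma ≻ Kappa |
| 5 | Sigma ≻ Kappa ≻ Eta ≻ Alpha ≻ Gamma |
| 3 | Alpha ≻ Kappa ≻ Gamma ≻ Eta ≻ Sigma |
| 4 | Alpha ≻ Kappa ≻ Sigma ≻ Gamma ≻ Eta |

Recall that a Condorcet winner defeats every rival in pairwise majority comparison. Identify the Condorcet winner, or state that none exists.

Head-to-head results (23 members):
Alpha vs Eta: 3+1+3+4 = 11 for Alpha, 12 for Eta — Eta by 12–11.
Alpha vs Gamma: 17 to 6, Alpha.
Alpha vs Sigma: 1+3+4 = 8 for Alpha, 15 for Sigma — Sigma by 15–8.
Alpha vs Kappa: Alpha is ranked higher on 1+3+4 = 8 ballots, Kappa on 15. Kappa wins 15–8.
Eta vs Gamma: Eta preferred on 3+4+1+5 = 13 ballots; Eta wins 13–10.
Eta vs Sigma: 3+4+1+3 = 11 for Eta, 12 for Sigma — Sigma by 12–11.
Eta vs Kappa: 8 to 15, Kappa.
Gamma vs Sigma: 3 to 20, Sigma.
Gamma vs Kappa: 1 to 22, Kappa.
Sigma vs Kappa: 6 to 17, Kappa.
Only Kappa has no losses; Kappa is the Condorcet winner.

Kappa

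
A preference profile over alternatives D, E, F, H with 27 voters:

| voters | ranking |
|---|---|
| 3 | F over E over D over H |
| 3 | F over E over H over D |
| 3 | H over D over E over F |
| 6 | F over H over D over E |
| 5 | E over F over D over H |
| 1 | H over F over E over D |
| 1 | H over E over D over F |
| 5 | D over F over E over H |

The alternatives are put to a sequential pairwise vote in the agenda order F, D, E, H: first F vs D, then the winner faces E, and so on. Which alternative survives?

Round 1: F vs D — 18–9, F advances.
Round 2: F vs E — 18–9, F advances.
Round 3: F vs H — 22–5, F advances.
F survives the agenda.

F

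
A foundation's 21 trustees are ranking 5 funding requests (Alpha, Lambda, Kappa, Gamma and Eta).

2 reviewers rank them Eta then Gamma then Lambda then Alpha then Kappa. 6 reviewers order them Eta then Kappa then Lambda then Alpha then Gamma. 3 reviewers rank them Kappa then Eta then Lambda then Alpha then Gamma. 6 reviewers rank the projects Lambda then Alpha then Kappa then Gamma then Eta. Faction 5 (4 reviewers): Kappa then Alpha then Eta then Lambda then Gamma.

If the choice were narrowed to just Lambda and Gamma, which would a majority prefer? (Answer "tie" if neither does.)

Lambda

Ballots ranking Lambda above Gamma: 6 + 3 + 6 + 4 = 19.
Ballots ranking Gamma above Lambda: 21 − 19 = 2.
Lambda wins the head-to-head 19–2.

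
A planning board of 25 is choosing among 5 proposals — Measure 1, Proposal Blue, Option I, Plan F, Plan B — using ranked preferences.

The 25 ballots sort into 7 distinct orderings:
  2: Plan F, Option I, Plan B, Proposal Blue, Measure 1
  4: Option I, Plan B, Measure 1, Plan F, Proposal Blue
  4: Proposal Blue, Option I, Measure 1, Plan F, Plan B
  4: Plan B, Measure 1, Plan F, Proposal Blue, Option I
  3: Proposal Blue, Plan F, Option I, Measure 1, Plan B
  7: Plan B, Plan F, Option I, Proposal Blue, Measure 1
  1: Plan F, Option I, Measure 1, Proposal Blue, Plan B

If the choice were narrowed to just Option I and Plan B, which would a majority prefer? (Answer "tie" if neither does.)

Ballots ranking Option I above Plan B: 2 + 4 + 4 + 3 + 1 = 14.
Ballots ranking Plan B above Option I: 25 − 14 = 11.
Option I wins the head-to-head 14–11.

Option I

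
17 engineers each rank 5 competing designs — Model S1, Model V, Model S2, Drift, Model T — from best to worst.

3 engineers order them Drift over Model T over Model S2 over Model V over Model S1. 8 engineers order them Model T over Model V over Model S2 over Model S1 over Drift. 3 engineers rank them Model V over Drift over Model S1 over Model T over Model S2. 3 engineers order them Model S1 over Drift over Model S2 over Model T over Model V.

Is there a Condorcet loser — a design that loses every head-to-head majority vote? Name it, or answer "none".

none

Pairwise majorities:
Model S1 vs Model V: Model S1 preferred on 3 ballots; Model V wins 14–3.
Model S1 vs Model S2: Model S1 is ranked higher on 3+3 = 6 ballots, Model S2 on 11. Model S2 wins 11–6.
Model S1–Drift: Model S1 11–6.
Model S1–Model T: Model T 11–6.
Model V vs Model S2: Model V, 11–6.
Model V vs Drift: 8+3 = 11 for Model V, 6 for Drift — Model V by 11–6.
Model V vs Model T: Model V preferred on 3 ballots; Model T wins 14–3.
Model S2 vs Drift: Drift wins 9–8.
Model S2 vs Model T: Model S2 is ranked higher on 3 ballots, Model T on 14. Model T wins 14–3.
Drift–Model T: Drift 9–8.
No design is winless: Model S1 beats Drift; Model V beats Model S1; Model S2 beats Model S1; Drift beats Model S2; Model T beats Model S1. There is no Condorcet loser.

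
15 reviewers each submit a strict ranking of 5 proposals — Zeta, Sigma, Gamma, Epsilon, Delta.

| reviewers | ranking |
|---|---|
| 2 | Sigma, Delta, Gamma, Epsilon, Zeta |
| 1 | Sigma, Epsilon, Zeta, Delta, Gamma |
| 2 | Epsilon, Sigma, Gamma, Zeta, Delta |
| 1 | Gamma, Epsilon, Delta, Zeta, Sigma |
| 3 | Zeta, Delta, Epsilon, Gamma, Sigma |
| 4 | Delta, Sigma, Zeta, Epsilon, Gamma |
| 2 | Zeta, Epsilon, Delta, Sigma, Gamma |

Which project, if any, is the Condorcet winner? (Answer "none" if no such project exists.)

Pairwise majorities:
Zeta vs Sigma: Zeta is ranked higher on 1+3+2 = 6 ballots, Sigma on 9. Sigma wins 9–6.
Zeta vs Gamma: 10 to 5, Zeta.
Zeta vs Epsilon: Zeta, 9–6.
Zeta vs Delta: Zeta, 8–7.
Sigma vs Gamma: Sigma wins 11–4.
Sigma vs Epsilon: 7 to 8, Epsilon.
Sigma–Delta: Delta 10–5.
Gamma vs Epsilon: Epsilon wins 12–3.
Gamma–Delta: Delta 12–3.
Epsilon vs Delta: 1+2+1+2 = 6 for Epsilon, 9 for Delta — Delta by 9–6.
No project is unbeaten: Zeta loses to Sigma; Sigma loses to Epsilon; Gamma loses to Zeta; Epsilon loses to Zeta; Delta loses to Zeta. In particular Zeta > Epsilon > Sigma > Zeta is a majority cycle — no Condorcet winner exists.

none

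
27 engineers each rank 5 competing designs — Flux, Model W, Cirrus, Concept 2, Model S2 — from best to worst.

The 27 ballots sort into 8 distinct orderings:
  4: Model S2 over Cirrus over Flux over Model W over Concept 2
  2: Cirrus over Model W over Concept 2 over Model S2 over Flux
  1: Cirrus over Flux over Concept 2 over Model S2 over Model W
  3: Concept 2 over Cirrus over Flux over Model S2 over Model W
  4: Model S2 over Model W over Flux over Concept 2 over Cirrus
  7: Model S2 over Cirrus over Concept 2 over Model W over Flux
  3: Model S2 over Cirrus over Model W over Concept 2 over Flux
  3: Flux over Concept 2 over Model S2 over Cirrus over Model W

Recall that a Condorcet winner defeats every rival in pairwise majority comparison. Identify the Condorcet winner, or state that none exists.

Model S2

Check each pair by majority over 27 ballots:
Flux vs Model W: Flux preferred on 4+1+3+3 = 11 ballots; Model W wins 16–11.
Flux vs Cirrus: Cirrus wins 20–7.
Flux vs Concept 2: Concept 2, 15–12.
Flux vs Model S2: Model S2 wins 20–7.
Model W vs Cirrus: Cirrus wins 23–4.
Model W vs Concept 2: Model W is ranked higher on 4+2+4+3 = 13 ballots, Concept 2 on 14. Concept 2 wins 14–13.
Model W vs Model S2: Model S2 wins 25–2.
Cirrus vs Concept 2: Cirrus is ranked higher on 4+2+1+7+3 = 17 ballots, Concept 2 on 10. Cirrus wins 17–10.
Cirrus vs Model S2: Model S2 wins 21–6.
Concept 2 vs Model S2: Concept 2 preferred on 2+1+3+3 = 9 ballots; Model S2 wins 18–9.
Model S2 wins every pairwise contest, so Model S2 is the Condorcet winner.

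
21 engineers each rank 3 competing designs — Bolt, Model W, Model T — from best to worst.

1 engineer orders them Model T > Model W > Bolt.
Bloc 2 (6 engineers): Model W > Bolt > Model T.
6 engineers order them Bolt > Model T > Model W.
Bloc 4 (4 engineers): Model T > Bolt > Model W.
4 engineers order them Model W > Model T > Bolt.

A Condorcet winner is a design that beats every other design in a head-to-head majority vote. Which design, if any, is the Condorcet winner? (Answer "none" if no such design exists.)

none

Check each pair by majority over 21 ballots:
Bolt vs Model W: 10 to 11, Model W.
Bolt vs Model T: 6+6 = 12 for Bolt, 9 for Model T — Bolt by 12–9.
Model W vs Model T: 6+4 = 10 for Model W, 11 for Model T — Model T by 11–10.
Each design drops at least one matchup (Bolt loses to Model W; Model W loses to Model T; Model T loses to Bolt); the cycle Bolt beats Model T beats Model W beats Bolt rules out a Condorcet winner.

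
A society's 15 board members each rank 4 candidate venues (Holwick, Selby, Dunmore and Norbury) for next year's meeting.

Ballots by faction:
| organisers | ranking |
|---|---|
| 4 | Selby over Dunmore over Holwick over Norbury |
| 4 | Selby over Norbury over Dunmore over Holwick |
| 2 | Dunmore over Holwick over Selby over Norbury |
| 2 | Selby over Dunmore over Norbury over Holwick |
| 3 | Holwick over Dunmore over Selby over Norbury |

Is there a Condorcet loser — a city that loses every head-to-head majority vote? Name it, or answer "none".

Norbury

Pairwise majorities:
Holwick–Selby: Selby 10–5.
Holwick vs Dunmore: Holwick is ranked higher on 3 ballots, Dunmore on 12. Dunmore wins 12–3.
Holwick–Norbury: Holwick 9–6.
Selby vs Dunmore: Selby wins 10–5.
Selby vs Norbury: Selby, 15–0.
Dunmore vs Norbury: Dunmore is ranked higher on 4+2+2+3 = 11 ballots, Norbury on 4. Dunmore wins 11–4.
Only Norbury has no wins; Norbury is the Condorcet loser.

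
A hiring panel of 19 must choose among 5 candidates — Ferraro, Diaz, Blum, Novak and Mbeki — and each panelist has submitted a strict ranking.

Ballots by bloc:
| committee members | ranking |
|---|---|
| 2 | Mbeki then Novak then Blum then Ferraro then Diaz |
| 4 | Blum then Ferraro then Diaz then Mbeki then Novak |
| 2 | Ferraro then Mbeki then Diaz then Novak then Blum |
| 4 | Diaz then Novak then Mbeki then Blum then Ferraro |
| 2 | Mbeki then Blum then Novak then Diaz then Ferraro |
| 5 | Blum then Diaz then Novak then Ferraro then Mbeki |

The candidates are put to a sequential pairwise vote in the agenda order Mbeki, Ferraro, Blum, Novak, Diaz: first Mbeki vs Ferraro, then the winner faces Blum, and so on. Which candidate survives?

Round 1: Mbeki vs Ferraro — 8–11, Ferraro advances.
Round 2: Ferraro vs Blum — 2–17, Blum advances.
Round 3: Blum vs Novak — 11–8, Blum advances.
Round 4: Blum vs Diaz — 13–6, Blum advances.
The agenda winner is Blum.

Blum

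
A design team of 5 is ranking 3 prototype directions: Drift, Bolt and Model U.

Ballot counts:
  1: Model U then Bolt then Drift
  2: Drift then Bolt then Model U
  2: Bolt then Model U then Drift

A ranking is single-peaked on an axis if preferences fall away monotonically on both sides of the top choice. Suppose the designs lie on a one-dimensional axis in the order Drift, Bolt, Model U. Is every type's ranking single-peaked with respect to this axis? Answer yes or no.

yes

Axis positions: Drift=1, Bolt=2, Model U=3.
Type 1 (peak Model U at position 3): ranking walks positions 3-2-1, expanding outward from the peak — single-peaked.
Type 2 (peak Drift at position 1): ranking walks positions 1-2-3, expanding outward from the peak — single-peaked.
Type 3 (peak Bolt at position 2): ranking walks positions 2-3-1, expanding outward from the peak — single-peaked.
Every ranking is single-peaked on this axis.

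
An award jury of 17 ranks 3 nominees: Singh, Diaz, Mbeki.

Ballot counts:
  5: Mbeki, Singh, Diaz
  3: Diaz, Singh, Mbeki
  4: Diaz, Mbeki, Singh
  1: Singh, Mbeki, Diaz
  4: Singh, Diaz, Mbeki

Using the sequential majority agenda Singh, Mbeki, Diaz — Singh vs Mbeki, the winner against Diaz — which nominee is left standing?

Round 1: Singh vs Mbeki — 8–9, Mbeki advances.
Round 2: Mbeki vs Diaz — 6–11, Diaz advances.
Diaz survives the agenda.

Diaz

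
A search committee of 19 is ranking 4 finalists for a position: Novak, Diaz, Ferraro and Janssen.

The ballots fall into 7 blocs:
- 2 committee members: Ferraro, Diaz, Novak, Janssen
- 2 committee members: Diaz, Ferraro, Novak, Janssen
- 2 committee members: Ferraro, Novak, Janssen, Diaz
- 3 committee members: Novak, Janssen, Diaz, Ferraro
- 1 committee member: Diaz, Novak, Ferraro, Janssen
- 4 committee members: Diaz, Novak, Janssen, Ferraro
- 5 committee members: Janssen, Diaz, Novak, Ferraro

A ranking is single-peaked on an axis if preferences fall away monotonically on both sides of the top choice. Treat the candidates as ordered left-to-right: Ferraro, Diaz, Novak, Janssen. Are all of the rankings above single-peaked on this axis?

Axis positions: Ferraro=1, Diaz=2, Novak=3, Janssen=4.
Bloc 1 (peak Ferraro at position 1): ranking walks positions 1-2-3-4, expanding outward from the peak — single-peaked.
Bloc 2 (peak Diaz at position 2): ranking walks positions 2-1-3-4, expanding outward from the peak — single-peaked.
Bloc 3: ranking walks positions 1-3-4-2; Novak is ranked above Diaz even though Diaz lies between Novak and the peak Ferraro on the axis — preferences dip and rise again. Not single-peaked.
Bloc 4 (peak Novak at position 3): ranking walks positions 3-4-2-1, expanding outward from the peak — single-peaked.
Bloc 5 (peak Diaz at position 2): ranking walks positions 2-3-1-4, expanding outward from the peak — single-peaked.
Bloc 6 (peak Diaz at position 2): ranking walks positions 2-3-4-1, expanding outward from the peak — single-peaked.
Bloc 7: ranking walks positions 4-2-3-1; Diaz is ranked above Novak even though Novak lies between Diaz and the peak Janssen on the axis — preferences dip and rise again. Not single-peaked.
Bloc 3 violates single-peakedness, so the profile is not single-peaked on this axis.

no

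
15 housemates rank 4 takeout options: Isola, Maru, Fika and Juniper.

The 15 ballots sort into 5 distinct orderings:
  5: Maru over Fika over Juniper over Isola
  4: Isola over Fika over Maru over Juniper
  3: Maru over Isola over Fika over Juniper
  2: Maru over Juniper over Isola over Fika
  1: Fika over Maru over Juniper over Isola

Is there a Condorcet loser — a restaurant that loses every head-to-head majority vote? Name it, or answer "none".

none

Head-to-head results (15 friends):
Isola vs Maru: Maru, 11–4.
Isola vs Fika: Isola, 9–6.
Isola vs Juniper: Isola preferred on 4+3 = 7 ballots; Juniper wins 8–7.
Maru vs Fika: 5+3+2 = 10 for Maru, 5 for Fika — Maru by 10–5.
Maru–Juniper: Maru 15–0.
Fika vs Juniper: 13 to 2, Fika.
Each restaurant has at least one pairwise win (Isola beats Fika; Maru beats Isola; Fika beats Juniper; Juniper beats Isola) — no Condorcet loser.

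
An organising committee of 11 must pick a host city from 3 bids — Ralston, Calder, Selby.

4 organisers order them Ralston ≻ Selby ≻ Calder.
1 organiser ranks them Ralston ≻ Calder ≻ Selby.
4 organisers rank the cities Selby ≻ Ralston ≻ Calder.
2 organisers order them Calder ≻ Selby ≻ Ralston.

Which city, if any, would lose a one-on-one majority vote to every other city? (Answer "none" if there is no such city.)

Calder

Head-to-head results (11 organisers):
Ralston–Calder: Ralston 9–2.
Ralston–Selby: Selby 6–5.
Calder vs Selby: Selby wins 8–3.
Only Calder has no wins; Calder is the Condorcet loser.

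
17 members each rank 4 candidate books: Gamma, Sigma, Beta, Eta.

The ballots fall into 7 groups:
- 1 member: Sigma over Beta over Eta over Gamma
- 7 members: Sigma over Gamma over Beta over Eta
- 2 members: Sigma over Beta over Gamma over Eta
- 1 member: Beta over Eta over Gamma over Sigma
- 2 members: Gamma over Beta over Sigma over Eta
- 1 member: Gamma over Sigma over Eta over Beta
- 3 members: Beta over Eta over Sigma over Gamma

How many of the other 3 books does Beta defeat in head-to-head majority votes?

1

Beta against each rival (17 members):
Beta vs Gamma: Gamma wins 10–7.
Beta–Sigma: Sigma 11–6.
Beta vs Eta: Beta preferred on 1+7+2+1+2+3 = 16 ballots; Beta wins 16–1.
Beta beats Eta; loses to Gamma, Sigma — 1 pairwise win.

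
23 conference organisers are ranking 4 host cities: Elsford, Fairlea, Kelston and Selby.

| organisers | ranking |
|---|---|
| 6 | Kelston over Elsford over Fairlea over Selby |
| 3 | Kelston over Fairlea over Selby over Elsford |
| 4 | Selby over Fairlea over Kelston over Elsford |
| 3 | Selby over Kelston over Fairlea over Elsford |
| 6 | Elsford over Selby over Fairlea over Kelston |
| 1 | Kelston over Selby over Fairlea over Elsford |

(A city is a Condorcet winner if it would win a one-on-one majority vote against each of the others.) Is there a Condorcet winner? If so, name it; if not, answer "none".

Head-to-head results (23 organisers):
Elsford vs Fairlea: 12 to 11, Elsford.
Elsford vs Kelston: 6 to 17, Kelston.
Elsford vs Selby: 12 to 11, Elsford.
Fairlea vs Kelston: Kelston, 13–10.
Fairlea vs Selby: 6+3 = 9 for Fairlea, 14 for Selby — Selby by 14–9.
Kelston vs Selby: Selby, 13–10.
Each city drops at least one matchup (Elsford loses to Kelston; Fairlea loses to Elsford; Kelston loses to Selby; Selby loses to Elsford); the cycle Elsford beats Selby beats Kelston beats Elsford rules out a Condorcet winner.

none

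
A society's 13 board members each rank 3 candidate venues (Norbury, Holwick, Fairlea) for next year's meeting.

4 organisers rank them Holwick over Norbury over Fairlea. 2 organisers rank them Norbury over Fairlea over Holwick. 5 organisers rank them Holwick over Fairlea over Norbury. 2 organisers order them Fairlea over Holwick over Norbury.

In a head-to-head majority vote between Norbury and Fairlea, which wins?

Ballots ranking Norbury above Fairlea: 4 + 2 = 6.
Ballots ranking Fairlea above Norbury: 13 − 6 = 7.
Fairlea wins the head-to-head 7–6.

Fairlea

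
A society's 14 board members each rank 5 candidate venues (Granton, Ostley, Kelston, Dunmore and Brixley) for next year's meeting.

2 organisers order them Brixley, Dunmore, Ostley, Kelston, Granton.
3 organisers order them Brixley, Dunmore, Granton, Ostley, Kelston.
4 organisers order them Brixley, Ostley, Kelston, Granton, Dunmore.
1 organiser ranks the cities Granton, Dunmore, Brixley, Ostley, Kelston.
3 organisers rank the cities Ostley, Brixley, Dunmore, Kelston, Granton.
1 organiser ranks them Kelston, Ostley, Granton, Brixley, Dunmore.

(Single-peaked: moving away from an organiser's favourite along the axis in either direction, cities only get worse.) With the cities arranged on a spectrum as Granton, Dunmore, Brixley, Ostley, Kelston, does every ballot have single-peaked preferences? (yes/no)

Axis positions: Granton=1, Dunmore=2, Brixley=3, Ostley=4, Kelston=5.
Faction 1 (peak Brixley at position 3): ranking walks positions 3-2-4-5-1, expanding outward from the peak — single-peaked.
Faction 2 (peak Brixley at position 3): ranking walks positions 3-2-1-4-5, expanding outward from the peak — single-peaked.
Faction 3: ranking walks positions 3-4-5-1-2; Granton is ranked above Dunmore even though Dunmore lies between Granton and the peak Brixley on the axis — preferences dip and rise again. Not single-peaked.
Faction 4 (peak Granton at position 1): ranking walks positions 1-2-3-4-5, expanding outward from the peak — single-peaked.
Faction 5 (peak Ostley at position 4): ranking walks positions 4-3-2-5-1, expanding outward from the peak — single-peaked.
Faction 6: ranking walks positions 5-4-1-3-2; Granton is ranked above Brixley even though Brixley lies between Granton and the peak Kelston on the axis — preferences dip and rise again. Not single-peaked.
Faction 3 violates single-peakedness, so the profile is not single-peaked on this axis.

no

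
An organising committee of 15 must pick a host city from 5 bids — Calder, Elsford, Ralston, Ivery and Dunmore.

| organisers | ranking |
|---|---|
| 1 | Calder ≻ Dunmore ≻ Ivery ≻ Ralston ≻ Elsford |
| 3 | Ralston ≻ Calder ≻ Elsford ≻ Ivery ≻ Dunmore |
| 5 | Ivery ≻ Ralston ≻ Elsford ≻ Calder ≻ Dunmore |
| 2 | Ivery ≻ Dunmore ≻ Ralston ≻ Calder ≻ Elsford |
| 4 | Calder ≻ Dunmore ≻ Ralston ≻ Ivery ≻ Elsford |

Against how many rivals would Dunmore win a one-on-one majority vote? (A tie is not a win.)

Dunmore against each rival (15 organisers):
Dunmore–Calder: Calder 13–2.
Dunmore vs Elsford: 7 to 8, Elsford.
Dunmore vs Ralston: Dunmore preferred on 1+2+4 = 7 ballots; Ralston wins 8–7.
Dunmore vs Ivery: 5 to 10, Ivery.
Dunmore beats no one; loses to Calder, Elsford, Ralston, Ivery — 0 pairwise wins.

0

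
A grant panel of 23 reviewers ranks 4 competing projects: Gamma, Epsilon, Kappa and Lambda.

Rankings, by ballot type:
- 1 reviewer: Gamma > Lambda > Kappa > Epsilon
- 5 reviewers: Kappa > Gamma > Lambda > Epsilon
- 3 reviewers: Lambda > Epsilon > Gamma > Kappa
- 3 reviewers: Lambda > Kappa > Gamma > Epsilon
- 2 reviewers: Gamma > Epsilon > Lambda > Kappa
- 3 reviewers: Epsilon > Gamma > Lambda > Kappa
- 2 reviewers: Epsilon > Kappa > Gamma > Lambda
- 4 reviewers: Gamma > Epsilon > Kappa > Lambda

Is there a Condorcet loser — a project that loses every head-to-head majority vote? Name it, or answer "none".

Head-to-head results (23 reviewers):
Gamma vs Epsilon: Gamma is ranked higher on 1+5+3+2+4 = 15 ballots, Epsilon on 8. Gamma wins 15–8.
Gamma vs Kappa: Gamma wins 13–10.
Gamma vs Lambda: 1+5+2+3+2+4 = 17 for Gamma, 6 for Lambda — Gamma by 17–6.
Epsilon vs Kappa: Epsilon preferred on 3+2+3+2+4 = 14 ballots; Epsilon wins 14–9.
Epsilon vs Lambda: 11 to 12, Lambda.
Kappa–Lambda: Lambda 12–11.
Kappa loses to every other project — it is the Condorcet loser.

Kappa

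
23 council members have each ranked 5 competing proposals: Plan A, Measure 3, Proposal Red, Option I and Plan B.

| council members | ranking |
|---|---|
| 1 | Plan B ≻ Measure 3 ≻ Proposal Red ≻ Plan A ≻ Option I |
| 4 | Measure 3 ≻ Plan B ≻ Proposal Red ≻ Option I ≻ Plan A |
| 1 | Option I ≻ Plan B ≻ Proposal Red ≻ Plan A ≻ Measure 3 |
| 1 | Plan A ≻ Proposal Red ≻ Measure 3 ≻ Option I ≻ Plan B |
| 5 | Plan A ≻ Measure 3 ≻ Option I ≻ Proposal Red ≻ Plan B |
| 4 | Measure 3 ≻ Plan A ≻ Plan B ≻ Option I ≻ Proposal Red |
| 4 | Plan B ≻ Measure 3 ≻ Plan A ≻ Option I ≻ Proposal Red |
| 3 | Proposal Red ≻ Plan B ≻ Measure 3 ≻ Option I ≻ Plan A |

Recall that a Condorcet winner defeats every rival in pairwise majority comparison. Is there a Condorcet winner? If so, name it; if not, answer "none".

Measure 3

Pairwise majorities:
Plan A vs Measure 3: Measure 3, 16–7.
Plan A vs Proposal Red: Plan A wins 14–9.
Plan A–Option I: Plan A 15–8.
Plan A vs Plan B: Plan B, 13–10.
Measure 3–Proposal Red: Measure 3 18–5.
Measure 3 vs Option I: Measure 3 wins 22–1.
Measure 3 vs Plan B: Measure 3 wins 14–9.
Proposal Red vs Option I: Option I wins 14–9.
Proposal Red vs Plan B: Plan B wins 14–9.
Option I vs Plan B: Plan B wins 16–7.
Measure 3 beats each of Plan A, Proposal Red, Option I, Plan B — Measure 3 is the Condorcet winner.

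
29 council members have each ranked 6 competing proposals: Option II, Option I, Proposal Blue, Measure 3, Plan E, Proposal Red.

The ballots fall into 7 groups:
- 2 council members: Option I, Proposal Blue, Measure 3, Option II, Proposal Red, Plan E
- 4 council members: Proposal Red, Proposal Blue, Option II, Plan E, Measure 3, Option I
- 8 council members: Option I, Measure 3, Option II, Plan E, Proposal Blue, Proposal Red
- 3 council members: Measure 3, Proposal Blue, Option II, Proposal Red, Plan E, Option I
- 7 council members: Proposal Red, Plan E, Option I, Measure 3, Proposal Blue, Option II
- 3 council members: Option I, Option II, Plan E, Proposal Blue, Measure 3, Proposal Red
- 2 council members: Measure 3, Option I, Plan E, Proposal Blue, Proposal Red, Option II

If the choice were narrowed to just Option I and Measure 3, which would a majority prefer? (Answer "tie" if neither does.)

Ballots ranking Option I above Measure 3: 2 + 8 + 7 + 3 = 20.
Ballots ranking Measure 3 above Option I: 29 − 20 = 9.
Option I wins the head-to-head 20–9.

Option I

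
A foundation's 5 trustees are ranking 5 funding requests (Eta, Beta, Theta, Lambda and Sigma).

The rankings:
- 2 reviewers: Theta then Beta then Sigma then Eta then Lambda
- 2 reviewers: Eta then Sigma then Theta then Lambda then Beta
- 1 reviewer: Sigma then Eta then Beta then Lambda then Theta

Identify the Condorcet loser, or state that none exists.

Lambda

Head-to-head results (5 reviewers):
Eta vs Beta: Eta wins 3–2.
Eta vs Theta: Eta is ranked higher on 2+1 = 3 ballots, Theta on 2. Eta wins 3–2.
Eta vs Lambda: Eta, 5–0.
Eta vs Sigma: 2 to 3, Sigma.
Beta vs Theta: Theta, 4–1.
Beta–Lambda: Beta 3–2.
Beta–Sigma: Sigma 3–2.
Theta vs Lambda: Theta, 4–1.
Theta–Sigma: Sigma 3–2.
Lambda vs Sigma: Sigma wins 5–0.
Only Lambda has no wins; Lambda is the Condorcet loser.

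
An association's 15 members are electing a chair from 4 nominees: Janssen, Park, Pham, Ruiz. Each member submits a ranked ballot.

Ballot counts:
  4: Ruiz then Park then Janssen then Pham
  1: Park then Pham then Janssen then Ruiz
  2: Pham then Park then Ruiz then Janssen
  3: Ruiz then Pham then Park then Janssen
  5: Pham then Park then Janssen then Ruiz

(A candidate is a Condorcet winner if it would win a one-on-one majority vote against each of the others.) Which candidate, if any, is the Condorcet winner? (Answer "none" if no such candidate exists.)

Pham

Pairwise majorities:
Janssen vs Park: Park, 15–0.
Janssen vs Pham: Pham wins 11–4.
Janssen–Ruiz: Ruiz 9–6.
Park vs Pham: Pham, 10–5.
Park vs Ruiz: Park, 8–7.
Pham vs Ruiz: Pham wins 8–7.
Pham defeats every rival head-to-head and is the Condorcet winner.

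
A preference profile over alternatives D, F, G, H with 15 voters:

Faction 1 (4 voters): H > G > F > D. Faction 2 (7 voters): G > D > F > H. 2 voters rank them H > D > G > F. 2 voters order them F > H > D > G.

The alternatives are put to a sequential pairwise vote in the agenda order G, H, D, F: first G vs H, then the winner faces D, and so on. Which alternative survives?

Round 1: G vs H — 7–8, H advances.
Round 2: H vs D — 8–7, H advances.
Round 3: H vs F — 6–9, F advances.
The agenda winner is F.

F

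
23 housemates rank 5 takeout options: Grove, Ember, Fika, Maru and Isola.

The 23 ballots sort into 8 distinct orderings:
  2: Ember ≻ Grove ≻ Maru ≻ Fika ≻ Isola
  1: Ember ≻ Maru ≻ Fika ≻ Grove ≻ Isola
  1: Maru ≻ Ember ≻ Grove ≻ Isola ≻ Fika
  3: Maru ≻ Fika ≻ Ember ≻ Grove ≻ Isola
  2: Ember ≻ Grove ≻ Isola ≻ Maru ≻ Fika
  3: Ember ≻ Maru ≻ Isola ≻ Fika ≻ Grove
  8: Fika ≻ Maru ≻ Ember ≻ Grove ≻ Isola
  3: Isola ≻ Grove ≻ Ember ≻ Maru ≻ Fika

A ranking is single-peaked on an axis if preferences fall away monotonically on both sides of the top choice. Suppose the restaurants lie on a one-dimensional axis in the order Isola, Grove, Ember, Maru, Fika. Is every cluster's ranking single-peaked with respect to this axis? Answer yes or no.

no

Axis positions: Isola=1, Grove=2, Ember=3, Maru=4, Fika=5.
Cluster 1 (peak Ember at position 3): ranking walks positions 3-2-4-5-1, expanding outward from the peak — single-peaked.
Cluster 2 (peak Ember at position 3): ranking walks positions 3-4-5-2-1, expanding outward from the peak — single-peaked.
Cluster 3 (peak Maru at position 4): ranking walks positions 4-3-2-1-5, expanding outward from the peak — single-peaked.
Cluster 4 (peak Maru at position 4): ranking walks positions 4-5-3-2-1, expanding outward from the peak — single-peaked.
Cluster 5 (peak Ember at position 3): ranking walks positions 3-2-1-4-5, expanding outward from the peak — single-peaked.
Cluster 6: ranking walks positions 3-4-1-5-2; Isola is ranked above Grove even though Grove lies between Isola and the peak Ember on the axis — preferences dip and rise again. Not single-peaked.
Cluster 7 (peak Fika at position 5): ranking walks positions 5-4-3-2-1, expanding outward from the peak — single-peaked.
Cluster 8 (peak Isola at position 1): ranking walks positions 1-2-3-4-5, expanding outward from the peak — single-peaked.
Cluster 6 violates single-peakedness, so the profile is not single-peaked on this axis.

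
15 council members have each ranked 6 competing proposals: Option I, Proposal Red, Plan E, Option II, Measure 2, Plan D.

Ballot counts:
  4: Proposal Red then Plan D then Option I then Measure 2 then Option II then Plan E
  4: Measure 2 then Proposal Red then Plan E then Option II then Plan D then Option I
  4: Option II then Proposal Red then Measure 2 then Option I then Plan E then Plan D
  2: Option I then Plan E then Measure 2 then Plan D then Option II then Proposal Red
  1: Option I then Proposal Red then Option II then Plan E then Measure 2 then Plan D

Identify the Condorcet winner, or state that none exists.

Proposal Red

Head-to-head results (15 council members):
Option I vs Proposal Red: Proposal Red, 12–3.
Option I vs Plan E: Option I wins 11–4.
Option I–Option II: Option II 8–7.
Option I vs Measure 2: Measure 2, 8–7.
Option I–Plan D: Plan D 8–7.
Proposal Red vs Plan E: Proposal Red wins 13–2.
Proposal Red–Option II: Proposal Red 9–6.
Proposal Red vs Measure 2: Proposal Red, 9–6.
Proposal Red vs Plan D: Proposal Red, 13–2.
Plan E vs Option II: Option II, 9–6.
Plan E vs Measure 2: Measure 2, 12–3.
Plan E vs Plan D: Plan E, 11–4.
Option II–Measure 2: Measure 2 10–5.
Option II vs Plan D: Option II wins 9–6.
Measure 2–Plan D: Measure 2 11–4.
Proposal Red defeats every rival head-to-head and is the Condorcet winner.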